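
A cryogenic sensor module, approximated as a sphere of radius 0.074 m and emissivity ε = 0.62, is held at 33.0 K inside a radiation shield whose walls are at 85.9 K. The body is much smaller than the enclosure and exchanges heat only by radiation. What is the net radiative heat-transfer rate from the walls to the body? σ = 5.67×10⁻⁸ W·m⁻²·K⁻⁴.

P_net ≈ 0.129 W

For a small grey body in a large enclosure: P_net = εσA(T_body⁴ − T_wall⁴).
A = 4πr² = 0.06881 m²; T_body⁴ − T_wall⁴ = 1.186×10⁶ − 5.445×10⁷ = -5.326×10⁷ K⁴.
|P_net| = 0.62·5.67×10⁻⁸·0.06881·5.326×10⁷.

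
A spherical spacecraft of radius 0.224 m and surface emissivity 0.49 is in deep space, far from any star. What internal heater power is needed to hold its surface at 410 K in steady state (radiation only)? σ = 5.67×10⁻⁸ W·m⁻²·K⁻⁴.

P ≈ 495 W

P = εσ·4πr²·T⁴.
4πr² = 0.6305 m²; T⁴ = 2.826×10¹⁰ K⁴.
P = 0.49·5.67×10⁻⁸·0.6305·2.826×10¹⁰.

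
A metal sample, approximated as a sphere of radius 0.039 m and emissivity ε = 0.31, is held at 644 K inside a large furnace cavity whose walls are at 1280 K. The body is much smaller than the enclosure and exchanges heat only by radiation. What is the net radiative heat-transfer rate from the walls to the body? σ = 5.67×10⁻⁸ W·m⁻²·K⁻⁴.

For a small grey body in a large enclosure: P_net = εσA(T_body⁴ − T_wall⁴).
A = 4πr² = 0.01911 m²; T_body⁴ − T_wall⁴ = 1.720×10¹¹ − 2.684×10¹² = -2.512×10¹² K⁴.
|P_net| = 0.31·5.67×10⁻⁸·0.01911·2.512×10¹².

P_net ≈ 844 W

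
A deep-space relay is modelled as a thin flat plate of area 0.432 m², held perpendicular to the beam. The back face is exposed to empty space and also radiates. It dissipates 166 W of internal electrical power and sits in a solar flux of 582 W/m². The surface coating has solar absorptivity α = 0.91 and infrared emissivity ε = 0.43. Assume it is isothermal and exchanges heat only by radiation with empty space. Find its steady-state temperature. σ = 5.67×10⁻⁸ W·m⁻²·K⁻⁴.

T ≈ 370 K

At steady state, absorbed solar power + internal power = radiated power.
Absorbed: α·S·A_cross = 0.91·582·0.4320 = 228.8 W (cross-section A).
Total input = 228.8 + 166 = 394.8 W.
Radiated: εσ·A_surf·T⁴ with A_surf = 2A = 0.8640 m².
T⁴ = 394.8/(0.43·5.67×10⁻⁸·0.8640) = 1.874×10¹⁰ K⁴.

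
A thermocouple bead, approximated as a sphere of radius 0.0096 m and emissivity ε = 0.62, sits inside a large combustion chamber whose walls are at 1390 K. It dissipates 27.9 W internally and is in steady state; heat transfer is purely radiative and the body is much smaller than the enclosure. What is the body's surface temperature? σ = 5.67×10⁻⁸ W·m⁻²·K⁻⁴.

For a small grey body in a large enclosure, net radiated power = εσA(T⁴ − T_w⁴).
Steady state: P = εσA(T⁴ − T_w⁴) with A = 4πr² = 0.001158 m².
T⁴ = P/(εσA) + T_w⁴ = 27.9/(0.62·5.67×10⁻⁸·0.001158) + (1390)⁴
    = 6.853×10¹¹ + 3.733×10¹² = 4.418×10¹² K⁴.

T ≈ 1450 K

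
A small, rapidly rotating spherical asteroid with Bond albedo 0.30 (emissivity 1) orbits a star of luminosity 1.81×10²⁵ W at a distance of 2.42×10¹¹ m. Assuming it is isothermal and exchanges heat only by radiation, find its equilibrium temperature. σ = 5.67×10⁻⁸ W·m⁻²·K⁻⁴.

First find the stellar flux at distance d: S = L/(4πd²) = 1.81×10²⁵/(4π·(2.42×10¹¹)²) = 24.59 W/m².
For an isothermal sphere, absorbed (1−a)S·πr² = emitted σ·4πr²·T⁴, so T⁴ = (1−a)S/(4σ).
T⁴ = 0.700·24.59/(4·5.67×10⁻⁸) = 7.591×10⁷ K⁴.

T ≈ 93.3 K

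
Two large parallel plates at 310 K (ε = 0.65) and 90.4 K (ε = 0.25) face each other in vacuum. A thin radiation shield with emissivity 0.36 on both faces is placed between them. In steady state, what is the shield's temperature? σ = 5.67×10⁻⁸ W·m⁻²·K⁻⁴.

T_s ≈ 277 K

In steady state the net flux on the hot side equals that on the cold side.
σ(T₁⁴−T_s⁴)/D₁ = σ(T_s⁴−T₂⁴)/D₂, with D₁ = 1/ε₁+1/ε_s−1 = 3.316, D₂ = 1/ε_s+1/ε₂−1 = 5.778.
Solve for T_s⁴: T_s⁴ = (D₂·T₁⁴ + D₁·T₂⁴)/(D₁+D₂) = 5.892×10⁹ K⁴.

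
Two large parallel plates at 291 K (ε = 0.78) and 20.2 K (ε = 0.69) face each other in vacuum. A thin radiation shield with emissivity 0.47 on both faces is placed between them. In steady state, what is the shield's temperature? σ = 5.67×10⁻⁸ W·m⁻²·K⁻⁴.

In steady state the net flux on the hot side equals that on the cold side.
σ(T₁⁴−T_s⁴)/D₁ = σ(T_s⁴−T₂⁴)/D₂, with D₁ = 1/ε₁+1/ε_s−1 = 2.410, D₂ = 1/ε_s+1/ε₂−1 = 2.577.
Solve for T_s⁴: T_s⁴ = (D₂·T₁⁴ + D₁·T₂⁴)/(D₁+D₂) = 3.706×10⁹ K⁴.

T_s ≈ 247 K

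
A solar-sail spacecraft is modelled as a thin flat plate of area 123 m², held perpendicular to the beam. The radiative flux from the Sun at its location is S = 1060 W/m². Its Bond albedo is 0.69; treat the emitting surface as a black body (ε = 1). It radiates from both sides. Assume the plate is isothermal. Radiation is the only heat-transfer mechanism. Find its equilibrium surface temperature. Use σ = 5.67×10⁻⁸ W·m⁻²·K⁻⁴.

At equilibrium, absorbed power = emitted power.
Absorbing cross-section = A = 123.0 m²; emitting surface = 2A = 246.0 m² (ratio 2).
(1−a)S·A_cross = εσ·A_surf·T⁴  ⇒  T⁴ = (1−a)S/(2σ).
T⁴ = 0.310·1060/(2·5.67×10⁻⁸) = 2.898×10⁹ K⁴.
T = (2.898×10⁹)^(1/4).

T ≈ 232 K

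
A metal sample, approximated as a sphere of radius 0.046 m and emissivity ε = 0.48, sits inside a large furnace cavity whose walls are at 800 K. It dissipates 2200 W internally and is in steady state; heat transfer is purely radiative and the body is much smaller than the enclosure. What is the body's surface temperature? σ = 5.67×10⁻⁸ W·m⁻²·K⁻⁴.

T ≈ 1360 K

For a small grey body in a large enclosure, net radiated power = εσA(T⁴ − T_w⁴).
Steady state: P = εσA(T⁴ − T_w⁴) with A = 4πr² = 0.02659 m².
T⁴ = P/(εσA) + T_w⁴ = 2200/(0.48·5.67×10⁻⁸·0.02659) + (800)⁴
    = 3.040×10¹² + 4.096×10¹¹ = 3.450×10¹² K⁴.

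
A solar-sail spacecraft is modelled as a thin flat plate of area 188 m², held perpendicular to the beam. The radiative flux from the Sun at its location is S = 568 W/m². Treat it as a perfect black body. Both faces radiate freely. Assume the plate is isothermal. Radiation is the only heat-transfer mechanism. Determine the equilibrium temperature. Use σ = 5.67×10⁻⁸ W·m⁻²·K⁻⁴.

T ≈ 266 K

At equilibrium, absorbed power = emitted power.
Absorbing cross-section = A = 188.0 m²; emitting surface = 2A = 376.0 m² (ratio 2).
S·A_cross = εσ·A_surf·T⁴  ⇒  T⁴ = S/(2σ).
T⁴ = 1.00·568/(2·5.67×10⁻⁸) = 5.009×10⁹ K⁴.
T = (5.009×10⁹)^(1/4).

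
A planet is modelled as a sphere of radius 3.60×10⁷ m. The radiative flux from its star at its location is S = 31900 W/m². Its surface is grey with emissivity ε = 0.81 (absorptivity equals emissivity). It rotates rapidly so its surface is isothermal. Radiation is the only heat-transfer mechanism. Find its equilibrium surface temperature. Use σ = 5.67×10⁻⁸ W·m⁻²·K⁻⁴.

At equilibrium, absorbed power = emitted power.
Absorbing cross-section = πr² = 4.072×10¹⁵ m²; emitting surface = 4πr² = 1.629×10¹⁶ m² (ratio 4).
εS·A_cross = εσ·A_surf·T⁴  ⇒  T⁴ = S/(4σ)   (ε cancels).
T⁴ = 31900/(4·5.67×10⁻⁸) = 1.407×10¹¹ K⁴.
T = (1.407×10¹¹)^(1/4).

T ≈ 612 K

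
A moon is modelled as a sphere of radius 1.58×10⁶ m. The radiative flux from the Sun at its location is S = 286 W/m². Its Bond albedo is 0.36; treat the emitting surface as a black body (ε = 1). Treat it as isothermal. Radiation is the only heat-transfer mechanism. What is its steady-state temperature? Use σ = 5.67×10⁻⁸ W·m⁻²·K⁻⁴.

T ≈ 169 K

At equilibrium, absorbed power = emitted power.
Absorbing cross-section = πr² = 7.843×10¹² m²; emitting surface = 4πr² = 3.137×10¹³ m² (ratio 4).
(1−a)S·A_cross = εσ·A_surf·T⁴  ⇒  T⁴ = (1−a)S/(4σ).
T⁴ = 0.640·286/(4·5.67×10⁻⁸) = 8.071×10⁸ K⁴.
T = (8.071×10⁸)^(1/4).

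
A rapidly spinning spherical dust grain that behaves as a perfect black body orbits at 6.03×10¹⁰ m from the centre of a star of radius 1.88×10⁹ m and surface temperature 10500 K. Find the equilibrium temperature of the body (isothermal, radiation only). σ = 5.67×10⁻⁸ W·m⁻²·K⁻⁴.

The star's surface emits σT_*⁴; at distance d the flux is S = σT_*⁴(R_*/d)².
S = 5.67×10⁻⁸·(10500)⁴·(1.88×10⁹/6.03×10¹⁰)² = 6.699×10⁵ W/m².
For an isothermal sphere T⁴ = (1−a)S/(4σ) = 2.954×10¹² K⁴.

T ≈ 1310 K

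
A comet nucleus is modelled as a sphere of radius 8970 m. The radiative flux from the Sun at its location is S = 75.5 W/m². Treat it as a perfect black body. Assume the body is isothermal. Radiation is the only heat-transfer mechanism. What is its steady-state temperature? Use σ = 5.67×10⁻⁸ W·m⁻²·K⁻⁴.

T ≈ 135 K

At equilibrium, absorbed power = emitted power.
Absorbing cross-section = πr² = 2.528×10⁸ m²; emitting surface = 4πr² = 1.011×10⁹ m² (ratio 4).
S·A_cross = εσ·A_surf·T⁴  ⇒  T⁴ = S/(4σ).
T⁴ = 1.00·75.5/(4·5.67×10⁻⁸) = 3.329×10⁸ K⁴.
T = (3.329×10⁸)^(1/4).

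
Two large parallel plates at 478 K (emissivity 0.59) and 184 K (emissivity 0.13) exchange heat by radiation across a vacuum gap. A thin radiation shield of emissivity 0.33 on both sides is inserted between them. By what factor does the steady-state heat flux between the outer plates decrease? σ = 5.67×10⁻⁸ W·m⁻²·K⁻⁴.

factor ≈ 1.60

Without shield: q₀ = σΔ(T⁴)/(1/ε₁+1/ε₂−1) with denominator 8.387.
With shield the two gaps are in series; the resistances add: (1/ε₁+1/ε_s−1)+(1/ε_s+1/ε₂−1) = 3.725+9.723 = 13.45.
Heat-flux ratio q₀/q = 13.45/8.387.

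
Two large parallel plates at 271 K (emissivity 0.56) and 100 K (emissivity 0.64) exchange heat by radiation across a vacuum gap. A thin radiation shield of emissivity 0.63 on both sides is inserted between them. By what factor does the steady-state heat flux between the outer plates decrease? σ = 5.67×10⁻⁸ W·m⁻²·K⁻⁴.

Without shield: q₀ = σΔ(T⁴)/(1/ε₁+1/ε₂−1) with denominator 2.348.
With shield the two gaps are in series; the resistances add: (1/ε₁+1/ε_s−1)+(1/ε_s+1/ε₂−1) = 2.373+2.150 = 4.523.
Heat-flux ratio q₀/q = 4.523/2.348.

factor ≈ 1.93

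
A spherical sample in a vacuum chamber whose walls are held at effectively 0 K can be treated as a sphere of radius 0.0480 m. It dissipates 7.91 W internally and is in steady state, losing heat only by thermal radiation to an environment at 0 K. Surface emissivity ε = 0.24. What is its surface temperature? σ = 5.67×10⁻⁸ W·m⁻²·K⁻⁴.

T ≈ 376 K

Steady state: internal power = radiated power, P = εσA T⁴.
Radiating area A = 4πr² = 0.02895 m².
T⁴ = P/(εσA) = 7.91/(0.24·5.67×10⁻⁸·0.02895) = 2.008×10¹⁰ K⁴.
T = (2.008×10¹⁰)^(1/4).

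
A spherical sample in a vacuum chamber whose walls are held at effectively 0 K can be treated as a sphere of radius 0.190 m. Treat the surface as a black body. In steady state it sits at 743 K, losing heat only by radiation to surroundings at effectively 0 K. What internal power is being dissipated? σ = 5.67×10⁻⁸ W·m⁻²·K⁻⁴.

P ≈ 7840 W

Steady state: P = εσA T⁴.
A = 4πr² = 0.4536 m²; T⁴ = (743)⁴ = 3.048×10¹¹ K⁴.
P = 1.0 × 5.67×10⁻⁸ × 0.4536 × 3.048×10¹¹.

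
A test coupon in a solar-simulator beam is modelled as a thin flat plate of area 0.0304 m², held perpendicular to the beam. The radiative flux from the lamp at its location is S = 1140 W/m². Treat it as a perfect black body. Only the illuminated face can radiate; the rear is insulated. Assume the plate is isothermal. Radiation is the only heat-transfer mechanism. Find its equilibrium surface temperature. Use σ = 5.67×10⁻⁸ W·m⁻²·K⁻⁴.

T ≈ 377 K

At equilibrium, absorbed power = emitted power.
Absorbing cross-section = A = 0.03040 m²; emitting surface = A = 0.03040 m² (ratio 1).
S·A_cross = εσ·A_surf·T⁴  ⇒  T⁴ = S/(1σ).
T⁴ = 1.00·1140/(1·5.67×10⁻⁸) = 2.011×10¹⁰ K⁴.
T = (2.011×10¹⁰)^(1/4).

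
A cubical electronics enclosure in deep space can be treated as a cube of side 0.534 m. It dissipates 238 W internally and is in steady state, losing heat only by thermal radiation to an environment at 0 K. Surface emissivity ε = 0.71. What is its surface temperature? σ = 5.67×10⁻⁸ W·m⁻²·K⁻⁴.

Steady state: internal power = radiated power, P = εσA T⁴.
Radiating area A = 6L² = 1.711 m².
T⁴ = P/(εσA) = 238/(0.71·5.67×10⁻⁸·1.711) = 3.455×10⁹ K⁴.
T = (3.455×10⁹)^(1/4).

T ≈ 242 K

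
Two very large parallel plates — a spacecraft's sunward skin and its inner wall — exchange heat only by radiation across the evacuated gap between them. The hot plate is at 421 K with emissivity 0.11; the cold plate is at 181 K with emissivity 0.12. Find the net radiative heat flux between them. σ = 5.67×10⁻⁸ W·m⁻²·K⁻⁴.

q ≈ 105 W/m²

For two infinite grey parallel plates, q = σ(T₁⁴ − T₂⁴)/(1/ε₁ + 1/ε₂ − 1).
T₁⁴ − T₂⁴ = 3.141×10¹⁰ − 1.073×10⁹ = 3.034×10¹⁰ K⁴.
1/ε₁ + 1/ε₂ − 1 = 9.091 + 8.333 − 1 = 16.42.
q = 5.67×10⁻⁸ × 3.034×10¹⁰ / 16.42.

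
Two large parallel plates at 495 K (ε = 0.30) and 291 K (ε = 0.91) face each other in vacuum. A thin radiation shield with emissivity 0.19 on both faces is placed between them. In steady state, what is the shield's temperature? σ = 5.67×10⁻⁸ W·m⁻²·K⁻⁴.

In steady state the net flux on the hot side equals that on the cold side.
σ(T₁⁴−T_s⁴)/D₁ = σ(T_s⁴−T₂⁴)/D₂, with D₁ = 1/ε₁+1/ε_s−1 = 7.596, D₂ = 1/ε_s+1/ε₂−1 = 5.362.
Solve for T_s⁴: T_s⁴ = (D₂·T₁⁴ + D₁·T₂⁴)/(D₁+D₂) = 2.905×10¹⁰ K⁴.

T_s ≈ 413 K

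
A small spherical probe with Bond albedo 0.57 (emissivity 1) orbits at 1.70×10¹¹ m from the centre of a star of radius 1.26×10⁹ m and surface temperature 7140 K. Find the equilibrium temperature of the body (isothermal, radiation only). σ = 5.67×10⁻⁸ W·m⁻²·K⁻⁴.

T ≈ 352 K

The star's surface emits σT_*⁴; at distance d the flux is S = σT_*⁴(R_*/d)².
S = 5.67×10⁻⁸·(7140)⁴·(1.26×10⁹/1.70×10¹¹)² = 8095 W/m².
For an isothermal sphere T⁴ = (1−a)S/(4σ) = 1.535×10¹⁰ K⁴.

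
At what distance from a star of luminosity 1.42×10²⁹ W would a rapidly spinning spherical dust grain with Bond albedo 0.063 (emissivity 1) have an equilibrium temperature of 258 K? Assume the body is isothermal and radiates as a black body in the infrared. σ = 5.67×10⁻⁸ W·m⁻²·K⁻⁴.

For an isothermal black-emitting sphere, (1−a)S·πr² = σ·4πr²·T⁴ ⇒ S = 4σT⁴/(1−a).
S = 4·5.67×10⁻⁸·(258)⁴/0.937 = 1072 W/m².
Flux falls as S = L/(4πd²), so d = √(L/(4πS)) = √(1.42×10²⁹/(4π·1072)).

d ≈ 3.25×10¹² m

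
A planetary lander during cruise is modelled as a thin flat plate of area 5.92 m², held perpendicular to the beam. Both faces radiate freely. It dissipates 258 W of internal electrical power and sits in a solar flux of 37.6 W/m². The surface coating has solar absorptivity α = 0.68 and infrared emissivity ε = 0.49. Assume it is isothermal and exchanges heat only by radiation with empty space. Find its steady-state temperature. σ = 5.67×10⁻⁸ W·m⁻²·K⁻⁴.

At steady state, absorbed solar power + internal power = radiated power.
Absorbed: α·S·A_cross = 0.68·37.6·5.920 = 151.4 W (cross-section A).
Total input = 151.4 + 258 = 409.4 W.
Radiated: εσ·A_surf·T⁴ with A_surf = 2A = 11.84 m².
T⁴ = 409.4/(0.49·5.67×10⁻⁸·11.84) = 1.244×10⁹ K⁴.

T ≈ 188 K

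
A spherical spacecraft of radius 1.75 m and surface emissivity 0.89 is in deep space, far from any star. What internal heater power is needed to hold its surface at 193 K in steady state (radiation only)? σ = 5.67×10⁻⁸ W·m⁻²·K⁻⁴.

P ≈ 2690 W

P = εσ·4πr²·T⁴.
4πr² = 38.48 m²; T⁴ = 1.387×10⁹ K⁴.
P = 0.89·5.67×10⁻⁸·38.48·1.387×10⁹.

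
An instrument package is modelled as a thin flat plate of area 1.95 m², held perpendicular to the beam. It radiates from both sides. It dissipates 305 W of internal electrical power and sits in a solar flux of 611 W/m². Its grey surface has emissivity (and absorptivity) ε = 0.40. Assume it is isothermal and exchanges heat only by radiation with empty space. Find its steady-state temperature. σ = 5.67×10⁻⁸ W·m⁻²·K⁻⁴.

T ≈ 307 K

At steady state, absorbed solar power + internal power = radiated power.
Absorbed: α·S·A_cross = 0.40·611·1.950 = 476.6 W (cross-section A).
Total input = 476.6 + 305 = 781.6 W.
Radiated: εσ·A_surf·T⁴ with A_surf = 2A = 3.900 m².
T⁴ = 781.6/(0.40·5.67×10⁻⁸·3.900) = 8.836×10⁹ K⁴.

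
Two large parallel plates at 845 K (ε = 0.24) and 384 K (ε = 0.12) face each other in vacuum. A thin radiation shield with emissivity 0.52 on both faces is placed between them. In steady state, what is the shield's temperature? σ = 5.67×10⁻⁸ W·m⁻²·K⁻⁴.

T_s ≈ 762 K

In steady state the net flux on the hot side equals that on the cold side.
σ(T₁⁴−T_s⁴)/D₁ = σ(T_s⁴−T₂⁴)/D₂, with D₁ = 1/ε₁+1/ε_s−1 = 5.090, D₂ = 1/ε_s+1/ε₂−1 = 9.256.
Solve for T_s⁴: T_s⁴ = (D₂·T₁⁴ + D₁·T₂⁴)/(D₁+D₂) = 3.367×10¹¹ K⁴.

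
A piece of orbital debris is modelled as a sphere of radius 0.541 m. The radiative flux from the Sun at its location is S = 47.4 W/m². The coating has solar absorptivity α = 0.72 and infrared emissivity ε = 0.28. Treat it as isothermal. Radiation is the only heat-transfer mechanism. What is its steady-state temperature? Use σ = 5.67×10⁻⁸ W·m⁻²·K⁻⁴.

T ≈ 152 K

At equilibrium, absorbed power = emitted power.
Absorbing cross-section = πr² = 0.9195 m²; emitting surface = 4πr² = 3.678 m² (ratio 4).
αS·A_cross = εσ·A_surf·T⁴  ⇒  T⁴ = αS/(ε·4σ).
T⁴ = 0.720·47.4/(0.28·4·5.67×10⁻⁸) = 5.374×10⁸ K⁴.
T = (5.374×10⁸)^(1/4).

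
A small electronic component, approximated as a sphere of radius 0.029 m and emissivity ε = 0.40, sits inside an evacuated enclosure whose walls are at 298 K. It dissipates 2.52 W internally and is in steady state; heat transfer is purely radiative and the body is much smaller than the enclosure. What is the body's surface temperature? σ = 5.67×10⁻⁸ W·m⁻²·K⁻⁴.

For a small grey body in a large enclosure, net radiated power = εσA(T⁴ − T_w⁴).
Steady state: P = εσA(T⁴ − T_w⁴) with A = 4πr² = 0.01057 m².
T⁴ = P/(εσA) + T_w⁴ = 2.52/(0.40·5.67×10⁻⁸·0.01057) + (298)⁴
    = 1.051×10¹⁰ + 7.886×10⁹ = 1.840×10¹⁰ K⁴.

T ≈ 368 K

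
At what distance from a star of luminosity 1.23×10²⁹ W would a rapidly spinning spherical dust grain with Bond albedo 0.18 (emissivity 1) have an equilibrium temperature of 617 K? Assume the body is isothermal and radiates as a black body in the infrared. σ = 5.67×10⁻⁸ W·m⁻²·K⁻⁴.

For an isothermal black-emitting sphere, (1−a)S·πr² = σ·4πr²·T⁴ ⇒ S = 4σT⁴/(1−a).
S = 4·5.67×10⁻⁸·(617)⁴/0.820 = 40080 W/m².
Flux falls as S = L/(4πd²), so d = √(L/(4πS)) = √(1.23×10²⁹/(4π·40080)).

d ≈ 4.94×10¹¹ m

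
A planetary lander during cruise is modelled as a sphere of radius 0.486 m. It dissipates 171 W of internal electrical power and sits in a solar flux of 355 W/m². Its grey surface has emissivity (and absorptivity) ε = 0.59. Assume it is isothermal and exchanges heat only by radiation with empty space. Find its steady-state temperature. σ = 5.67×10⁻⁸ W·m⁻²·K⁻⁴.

T ≈ 239 K

At steady state, absorbed solar power + internal power = radiated power.
Absorbed: α·S·A_cross = 0.59·355·0.7420 = 155.4 W (cross-section πr²).
Total input = 155.4 + 171 = 326.4 W.
Radiated: εσ·A_surf·T⁴ with A_surf = 4πr² = 2.968 m².
T⁴ = 326.4/(0.59·5.67×10⁻⁸·2.968) = 3.287×10⁹ K⁴.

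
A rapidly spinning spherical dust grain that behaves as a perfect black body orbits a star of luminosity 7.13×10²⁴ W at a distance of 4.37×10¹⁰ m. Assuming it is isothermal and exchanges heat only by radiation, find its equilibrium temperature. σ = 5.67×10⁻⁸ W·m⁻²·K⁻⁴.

First find the stellar flux at distance d: S = L/(4πd²) = 7.13×10²⁴/(4π·(4.37×10¹⁰)²) = 297.1 W/m².
For an isothermal sphere, absorbed (1−a)S·πr² = emitted σ·4πr²·T⁴, so T⁴ = (1−a)S/(4σ).
T⁴ = 1.00·297.1/(4·5.67×10⁻⁸) = 1.310×10⁹ K⁴.

T ≈ 190 K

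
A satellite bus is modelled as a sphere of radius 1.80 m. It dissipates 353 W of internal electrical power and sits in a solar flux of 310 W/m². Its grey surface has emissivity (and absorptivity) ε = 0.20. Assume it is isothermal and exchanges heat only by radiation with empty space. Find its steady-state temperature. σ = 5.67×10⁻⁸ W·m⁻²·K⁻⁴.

T ≈ 215 K

At steady state, absorbed solar power + internal power = radiated power.
Absorbed: α·S·A_cross = 0.20·310·10.18 = 631.1 W (cross-section πr²).
Total input = 631.1 + 353 = 984.1 W.
Radiated: εσ·A_surf·T⁴ with A_surf = 4πr² = 40.72 m².
T⁴ = 984.1/(0.20·5.67×10⁻⁸·40.72) = 2.131×10⁹ K⁴.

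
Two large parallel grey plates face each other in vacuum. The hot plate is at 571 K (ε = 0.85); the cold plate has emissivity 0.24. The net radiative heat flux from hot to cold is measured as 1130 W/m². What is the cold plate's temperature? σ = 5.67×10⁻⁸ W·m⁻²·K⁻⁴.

q = σ(T₁⁴ − T₂⁴)/(1/ε₁ + 1/ε₂ − 1); denominator = 4.343.
T₂⁴ = T₁⁴ − q·(1/ε₁+1/ε₂−1)/σ = 1.063×10¹¹ − 1130·4.343/5.67×10⁻⁸
    = 1.975×10¹⁰ K⁴.

T₂ ≈ 375 K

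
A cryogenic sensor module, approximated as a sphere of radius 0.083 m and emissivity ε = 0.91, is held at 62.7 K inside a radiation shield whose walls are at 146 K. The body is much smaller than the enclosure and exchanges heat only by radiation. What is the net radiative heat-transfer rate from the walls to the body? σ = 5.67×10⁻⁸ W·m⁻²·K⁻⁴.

P_net ≈ 1.96 W

For a small grey body in a large enclosure: P_net = εσA(T_body⁴ − T_wall⁴).
A = 4πr² = 0.08657 m²; T_body⁴ − T_wall⁴ = 1.546×10⁷ − 4.544×10⁸ = -4.389×10⁸ K⁴.
|P_net| = 0.91·5.67×10⁻⁸·0.08657·4.389×10⁸.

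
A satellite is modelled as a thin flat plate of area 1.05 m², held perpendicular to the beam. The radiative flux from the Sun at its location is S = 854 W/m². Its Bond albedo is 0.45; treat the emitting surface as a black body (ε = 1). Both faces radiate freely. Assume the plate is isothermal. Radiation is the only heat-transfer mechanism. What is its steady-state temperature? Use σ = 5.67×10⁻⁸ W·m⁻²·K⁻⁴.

At equilibrium, absorbed power = emitted power.
Absorbing cross-section = A = 1.050 m²; emitting surface = 2A = 2.100 m² (ratio 2).
(1−a)S·A_cross = εσ·A_surf·T⁴  ⇒  T⁴ = (1−a)S/(2σ).
T⁴ = 0.550·854/(2·5.67×10⁻⁸) = 4.142×10⁹ K⁴.
T = (4.142×10⁹)^(1/4).

T ≈ 254 K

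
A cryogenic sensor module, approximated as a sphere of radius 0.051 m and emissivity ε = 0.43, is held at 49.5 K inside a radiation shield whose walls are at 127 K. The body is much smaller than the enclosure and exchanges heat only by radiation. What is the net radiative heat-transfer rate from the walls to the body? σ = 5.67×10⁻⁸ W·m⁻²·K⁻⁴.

For a small grey body in a large enclosure: P_net = εσA(T_body⁴ − T_wall⁴).
A = 4πr² = 0.03269 m²; T_body⁴ − T_wall⁴ = 6.004×10⁶ − 2.601×10⁸ = -2.541×10⁸ K⁴.
|P_net| = 0.43·5.67×10⁻⁸·0.03269·2.541×10⁸.

P_net ≈ 0.203 W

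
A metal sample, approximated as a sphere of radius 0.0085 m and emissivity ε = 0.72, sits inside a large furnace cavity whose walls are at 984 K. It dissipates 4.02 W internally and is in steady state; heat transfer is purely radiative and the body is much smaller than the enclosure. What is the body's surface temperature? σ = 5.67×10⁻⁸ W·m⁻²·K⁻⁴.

T ≈ 1010 K

For a small grey body in a large enclosure, net radiated power = εσA(T⁴ − T_w⁴).
Steady state: P = εσA(T⁴ − T_w⁴) with A = 4πr² = 9.079×10⁻⁴ m².
T⁴ = P/(εσA) + T_w⁴ = 4.02/(0.72·5.67×10⁻⁸·9.079×10⁻⁴) + (984)⁴
    = 1.085×10¹¹ + 9.375×10¹¹ = 1.046×10¹² K⁴.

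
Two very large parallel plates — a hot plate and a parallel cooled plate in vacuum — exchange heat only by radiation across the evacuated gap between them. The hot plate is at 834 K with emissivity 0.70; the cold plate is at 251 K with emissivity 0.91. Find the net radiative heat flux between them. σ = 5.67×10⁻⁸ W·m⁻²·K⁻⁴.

q ≈ 17800 W/m²

For two infinite grey parallel plates, q = σ(T₁⁴ − T₂⁴)/(1/ε₁ + 1/ε₂ − 1).
T₁⁴ − T₂⁴ = 4.838×10¹¹ − 3.969×10⁹ = 4.798×10¹¹ K⁴.
1/ε₁ + 1/ε₂ − 1 = 1.429 + 1.099 − 1 = 1.527.
q = 5.67×10⁻⁸ × 4.798×10¹¹ / 1.527.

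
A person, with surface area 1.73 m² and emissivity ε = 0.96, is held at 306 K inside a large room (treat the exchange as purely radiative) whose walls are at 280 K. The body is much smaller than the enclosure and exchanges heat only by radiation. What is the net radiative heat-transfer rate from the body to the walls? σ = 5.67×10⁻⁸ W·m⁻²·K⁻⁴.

For a small grey body in a large enclosure: P_net = εσA(T_body⁴ − T_wall⁴).
A = 1.73 m²; T_body⁴ − T_wall⁴ = 8.768×10⁹ − 6.147×10⁹ = 2.621×10⁹ K⁴.
|P_net| = 0.96·5.67×10⁻⁸·1.730·2.621×10⁹.

P_net ≈ 247 W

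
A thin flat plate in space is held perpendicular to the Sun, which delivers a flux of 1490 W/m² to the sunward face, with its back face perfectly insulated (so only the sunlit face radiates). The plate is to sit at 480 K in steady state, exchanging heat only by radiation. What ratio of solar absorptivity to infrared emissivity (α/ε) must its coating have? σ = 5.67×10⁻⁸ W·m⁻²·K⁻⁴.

Balance: αS·A = εσ·1A·T⁴ ⇒ α/ε = σT⁴/S.
α/ε = 5.67×10⁻⁸·(480)⁴/1490 = 5.67×10⁻⁸·5.308×10¹⁰/1490.

α/ε ≈ 2.02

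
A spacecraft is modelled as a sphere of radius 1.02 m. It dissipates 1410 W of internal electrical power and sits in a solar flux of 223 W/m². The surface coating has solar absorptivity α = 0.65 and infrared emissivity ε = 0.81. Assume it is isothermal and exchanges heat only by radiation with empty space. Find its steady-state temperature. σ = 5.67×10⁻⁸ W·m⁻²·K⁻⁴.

T ≈ 237 K

At steady state, absorbed solar power + internal power = radiated power.
Absorbed: α·S·A_cross = 0.65·223·3.269 = 473.8 W (cross-section πr²).
Total input = 473.8 + 1410 = 1884 W.
Radiated: εσ·A_surf·T⁴ with A_surf = 4πr² = 13.07 m².
T⁴ = 1884/(0.81·5.67×10⁻⁸·13.07) = 3.137×10⁹ K⁴.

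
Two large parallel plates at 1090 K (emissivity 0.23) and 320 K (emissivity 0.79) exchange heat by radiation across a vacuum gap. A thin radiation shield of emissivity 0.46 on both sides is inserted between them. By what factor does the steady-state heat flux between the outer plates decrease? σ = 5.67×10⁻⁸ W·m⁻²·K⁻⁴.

factor ≈ 1.73

Without shield: q₀ = σΔ(T⁴)/(1/ε₁+1/ε₂−1) with denominator 4.614.
With shield the two gaps are in series; the resistances add: (1/ε₁+1/ε_s−1)+(1/ε_s+1/ε₂−1) = 5.522+2.440 = 7.961.
Heat-flux ratio q₀/q = 7.961/4.614.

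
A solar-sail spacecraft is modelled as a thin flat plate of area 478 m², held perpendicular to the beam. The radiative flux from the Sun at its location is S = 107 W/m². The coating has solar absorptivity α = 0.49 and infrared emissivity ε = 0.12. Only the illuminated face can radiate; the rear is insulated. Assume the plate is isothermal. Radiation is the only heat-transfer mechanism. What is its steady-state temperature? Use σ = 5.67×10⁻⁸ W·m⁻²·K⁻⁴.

T ≈ 296 K

At equilibrium, absorbed power = emitted power.
Absorbing cross-section = A = 478.0 m²; emitting surface = A = 478.0 m² (ratio 1).
αS·A_cross = εσ·A_surf·T⁴  ⇒  T⁴ = αS/(ε·1σ).
T⁴ = 0.490·107/(0.12·1·5.67×10⁻⁸) = 7.706×10⁹ K⁴.
T = (7.706×10⁹)^(1/4).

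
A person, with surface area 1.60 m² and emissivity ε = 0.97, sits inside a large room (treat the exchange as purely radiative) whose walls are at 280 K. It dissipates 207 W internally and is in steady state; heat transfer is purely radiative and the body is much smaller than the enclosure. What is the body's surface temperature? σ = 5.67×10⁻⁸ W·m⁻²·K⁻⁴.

T ≈ 304 K

For a small grey body in a large enclosure, net radiated power = εσA(T⁴ − T_w⁴).
Steady state: P = εσA(T⁴ − T_w⁴) with A = 1.60 m².
T⁴ = P/(εσA) + T_w⁴ = 207/(0.97·5.67×10⁻⁸·1.600) + (280)⁴
    = 2.352×10⁹ + 6.147×10⁹ = 8.499×10⁹ K⁴.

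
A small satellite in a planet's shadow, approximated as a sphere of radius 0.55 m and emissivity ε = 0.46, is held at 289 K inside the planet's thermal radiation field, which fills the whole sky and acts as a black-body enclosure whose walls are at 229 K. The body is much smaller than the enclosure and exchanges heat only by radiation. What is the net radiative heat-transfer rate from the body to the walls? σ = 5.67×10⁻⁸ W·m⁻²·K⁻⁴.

For a small grey body in a large enclosure: P_net = εσA(T_body⁴ − T_wall⁴).
A = 4πr² = 3.801 m²; T_body⁴ − T_wall⁴ = 6.976×10⁹ − 2.750×10⁹ = 4.226×10⁹ K⁴.
|P_net| = 0.46·5.67×10⁻⁸·3.801·4.226×10⁹.

P_net ≈ 419 W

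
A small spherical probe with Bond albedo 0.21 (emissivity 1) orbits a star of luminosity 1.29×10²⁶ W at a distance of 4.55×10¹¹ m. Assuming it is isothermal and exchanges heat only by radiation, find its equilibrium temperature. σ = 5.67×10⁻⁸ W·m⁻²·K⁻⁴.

First find the stellar flux at distance d: S = L/(4πd²) = 1.29×10²⁶/(4π·(4.55×10¹¹)²) = 49.59 W/m².
For an isothermal sphere, absorbed (1−a)S·πr² = emitted σ·4πr²·T⁴, so T⁴ = (1−a)S/(4σ).
T⁴ = 0.790·49.59/(4·5.67×10⁻⁸) = 1.727×10⁸ K⁴.

T ≈ 115 K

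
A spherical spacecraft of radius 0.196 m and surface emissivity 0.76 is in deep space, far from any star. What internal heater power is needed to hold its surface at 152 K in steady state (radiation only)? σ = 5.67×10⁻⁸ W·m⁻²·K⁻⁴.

P = εσ·4πr²·T⁴.
4πr² = 0.4827 m²; T⁴ = 5.338×10⁸ K⁴.
P = 0.76·5.67×10⁻⁸·0.4827·5.338×10⁸.

P ≈ 11.1 W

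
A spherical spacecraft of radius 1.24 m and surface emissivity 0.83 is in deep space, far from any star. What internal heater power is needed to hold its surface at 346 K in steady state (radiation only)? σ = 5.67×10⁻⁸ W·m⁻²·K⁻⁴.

P ≈ 13000 W

P = εσ·4πr²·T⁴.
4πr² = 19.32 m²; T⁴ = 1.433×10¹⁰ K⁴.
P = 0.83·5.67×10⁻⁸·19.32·1.433×10¹⁰.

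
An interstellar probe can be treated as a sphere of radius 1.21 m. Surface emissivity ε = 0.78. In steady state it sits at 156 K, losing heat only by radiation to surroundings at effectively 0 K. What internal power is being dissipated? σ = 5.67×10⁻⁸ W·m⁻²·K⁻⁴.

P ≈ 482 W

Steady state: P = εσA T⁴.
A = 4πr² = 18.40 m²; T⁴ = (156)⁴ = 5.922×10⁸ K⁴.
P = 0.78 × 5.67×10⁻⁸ × 18.40 × 5.922×10⁸.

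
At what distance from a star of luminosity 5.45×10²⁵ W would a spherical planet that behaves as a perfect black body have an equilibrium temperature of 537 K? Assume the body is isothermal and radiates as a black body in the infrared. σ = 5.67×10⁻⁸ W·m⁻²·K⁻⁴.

d ≈ 1.52×10¹⁰ m

For an isothermal black-emitting sphere, (1−a)S·πr² = σ·4πr²·T⁴ ⇒ S = 4σT⁴/(1−a).
S = 4·5.67×10⁻⁸·(537)⁴/1.00 = 18860 W/m².
Flux falls as S = L/(4πd²), so d = √(L/(4πS)) = √(5.45×10²⁵/(4π·18860)).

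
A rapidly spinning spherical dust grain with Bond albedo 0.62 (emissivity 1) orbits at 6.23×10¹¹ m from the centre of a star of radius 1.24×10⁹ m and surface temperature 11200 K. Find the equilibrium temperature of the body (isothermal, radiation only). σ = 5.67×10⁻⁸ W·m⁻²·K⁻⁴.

The star's surface emits σT_*⁴; at distance d the flux is S = σT_*⁴(R_*/d)².
S = 5.67×10⁻⁸·(11200)⁴·(1.24×10⁹/6.23×10¹¹)² = 3534 W/m².
For an isothermal sphere T⁴ = (1−a)S/(4σ) = 5.922×10⁹ K⁴.

T ≈ 277 K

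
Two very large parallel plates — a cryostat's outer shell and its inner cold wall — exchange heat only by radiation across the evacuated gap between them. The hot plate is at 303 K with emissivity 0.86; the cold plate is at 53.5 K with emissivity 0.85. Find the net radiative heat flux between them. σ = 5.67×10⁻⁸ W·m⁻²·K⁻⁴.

For two infinite grey parallel plates, q = σ(T₁⁴ − T₂⁴)/(1/ε₁ + 1/ε₂ − 1).
T₁⁴ − T₂⁴ = 8.429×10⁹ − 8.192×10⁶ = 8.421×10⁹ K⁴.
1/ε₁ + 1/ε₂ − 1 = 1.163 + 1.176 − 1 = 1.339.
q = 5.67×10⁻⁸ × 8.421×10⁹ / 1.339.

q ≈ 357 W/m²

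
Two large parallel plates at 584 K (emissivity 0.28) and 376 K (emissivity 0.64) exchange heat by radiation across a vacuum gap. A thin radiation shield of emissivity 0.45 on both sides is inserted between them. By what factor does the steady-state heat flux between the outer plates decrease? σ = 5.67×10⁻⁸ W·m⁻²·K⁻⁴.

factor ≈ 1.83

Without shield: q₀ = σΔ(T⁴)/(1/ε₁+1/ε₂−1) with denominator 4.134.
With shield the two gaps are in series; the resistances add: (1/ε₁+1/ε_s−1)+(1/ε_s+1/ε₂−1) = 4.794+2.785 = 7.578.
Heat-flux ratio q₀/q = 7.578/4.134.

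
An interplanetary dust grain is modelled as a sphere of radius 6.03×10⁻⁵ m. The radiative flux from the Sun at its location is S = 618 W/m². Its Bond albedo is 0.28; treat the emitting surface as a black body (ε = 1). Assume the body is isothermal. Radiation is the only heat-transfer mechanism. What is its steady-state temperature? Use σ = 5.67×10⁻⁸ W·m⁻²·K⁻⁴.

At equilibrium, absorbed power = emitted power.
Absorbing cross-section = πr² = 1.142×10⁻⁸ m²; emitting surface = 4πr² = 4.569×10⁻⁸ m² (ratio 4).
(1−a)S·A_cross = εσ·A_surf·T⁴  ⇒  T⁴ = (1−a)S/(4σ).
T⁴ = 0.720·618/(4·5.67×10⁻⁸) = 1.962×10⁹ K⁴.
T = (1.962×10⁹)^(1/4).

T ≈ 210 K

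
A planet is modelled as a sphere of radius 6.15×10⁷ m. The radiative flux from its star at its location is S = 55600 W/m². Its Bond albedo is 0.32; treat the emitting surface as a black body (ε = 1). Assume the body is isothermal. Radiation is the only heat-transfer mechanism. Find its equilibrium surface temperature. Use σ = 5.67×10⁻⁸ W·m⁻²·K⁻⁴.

T ≈ 639 K

At equilibrium, absorbed power = emitted power.
Absorbing cross-section = πr² = 1.188×10¹⁶ m²; emitting surface = 4πr² = 4.753×10¹⁶ m² (ratio 4).
(1−a)S·A_cross = εσ·A_surf·T⁴  ⇒  T⁴ = (1−a)S/(4σ).
T⁴ = 0.680·55600/(4·5.67×10⁻⁸) = 1.667×10¹¹ K⁴.
T = (1.667×10¹¹)^(1/4).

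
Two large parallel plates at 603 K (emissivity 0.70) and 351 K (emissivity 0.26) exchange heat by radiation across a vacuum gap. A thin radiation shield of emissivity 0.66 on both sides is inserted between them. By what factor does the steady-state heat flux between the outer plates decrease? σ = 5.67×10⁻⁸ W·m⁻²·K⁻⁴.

Without shield: q₀ = σΔ(T⁴)/(1/ε₁+1/ε₂−1) with denominator 4.275.
With shield the two gaps are in series; the resistances add: (1/ε₁+1/ε_s−1)+(1/ε_s+1/ε₂−1) = 1.944+4.361 = 6.305.
Heat-flux ratio q₀/q = 6.305/4.275.

factor ≈ 1.47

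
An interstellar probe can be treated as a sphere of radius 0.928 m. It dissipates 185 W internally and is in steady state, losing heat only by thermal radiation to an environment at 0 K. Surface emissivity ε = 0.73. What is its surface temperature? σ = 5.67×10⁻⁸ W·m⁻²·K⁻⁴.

Steady state: internal power = radiated power, P = εσA T⁴.
Radiating area A = 4πr² = 10.82 m².
T⁴ = P/(εσA) = 185/(0.73·5.67×10⁻⁸·10.82) = 4.130×10⁸ K⁴.
T = (4.130×10⁸)^(1/4).

T ≈ 143 K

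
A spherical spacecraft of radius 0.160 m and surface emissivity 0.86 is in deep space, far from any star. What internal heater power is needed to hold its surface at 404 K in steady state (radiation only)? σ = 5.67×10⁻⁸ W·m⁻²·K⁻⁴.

P = εσ·4πr²·T⁴.
4πr² = 0.3217 m²; T⁴ = 2.664×10¹⁰ K⁴.
P = 0.86·5.67×10⁻⁸·0.3217·2.664×10¹⁰.

P ≈ 418 W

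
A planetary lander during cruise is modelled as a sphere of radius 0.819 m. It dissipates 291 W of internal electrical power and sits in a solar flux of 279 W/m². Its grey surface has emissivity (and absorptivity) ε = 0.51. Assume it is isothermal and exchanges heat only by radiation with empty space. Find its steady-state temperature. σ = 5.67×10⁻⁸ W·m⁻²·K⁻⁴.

T ≈ 222 K

At steady state, absorbed solar power + internal power = radiated power.
Absorbed: α·S·A_cross = 0.51·279·2.107 = 299.8 W (cross-section πr²).
Total input = 299.8 + 291 = 590.8 W.
Radiated: εσ·A_surf·T⁴ with A_surf = 4πr² = 8.429 m².
T⁴ = 590.8/(0.51·5.67×10⁻⁸·8.429) = 2.424×10⁹ K⁴.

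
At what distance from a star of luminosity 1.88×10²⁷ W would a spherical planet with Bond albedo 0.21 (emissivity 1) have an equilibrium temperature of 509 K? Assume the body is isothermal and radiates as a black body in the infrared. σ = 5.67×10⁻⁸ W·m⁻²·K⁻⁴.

d ≈ 8.81×10¹⁰ m

For an isothermal black-emitting sphere, (1−a)S·πr² = σ·4πr²·T⁴ ⇒ S = 4σT⁴/(1−a).
S = 4·5.67×10⁻⁸·(509)⁴/0.790 = 19270 W/m².
Flux falls as S = L/(4πd²), so d = √(L/(4πS)) = √(1.88×10²⁷/(4π·19270)).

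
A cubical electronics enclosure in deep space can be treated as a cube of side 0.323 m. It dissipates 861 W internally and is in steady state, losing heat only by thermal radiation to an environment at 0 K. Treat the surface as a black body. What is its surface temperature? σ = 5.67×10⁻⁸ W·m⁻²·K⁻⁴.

Steady state: internal power = radiated power, P = εσA T⁴.
Radiating area A = 6L² = 0.6260 m².
T⁴ = P/(εσA) = 861/(1.0·5.67×10⁻⁸·0.6260) = 2.426×10¹⁰ K⁴.
T = (2.426×10¹⁰)^(1/4).

T ≈ 395 K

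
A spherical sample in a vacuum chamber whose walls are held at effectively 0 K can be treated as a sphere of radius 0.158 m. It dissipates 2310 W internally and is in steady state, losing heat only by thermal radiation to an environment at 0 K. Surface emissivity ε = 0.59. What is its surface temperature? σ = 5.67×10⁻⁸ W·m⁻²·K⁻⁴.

T ≈ 685 K

Steady state: internal power = radiated power, P = εσA T⁴.
Radiating area A = 4πr² = 0.3137 m².
T⁴ = P/(εσA) = 2310/(0.59·5.67×10⁻⁸·0.3137) = 2.201×10¹¹ K⁴.
T = (2.201×10¹¹)^(1/4).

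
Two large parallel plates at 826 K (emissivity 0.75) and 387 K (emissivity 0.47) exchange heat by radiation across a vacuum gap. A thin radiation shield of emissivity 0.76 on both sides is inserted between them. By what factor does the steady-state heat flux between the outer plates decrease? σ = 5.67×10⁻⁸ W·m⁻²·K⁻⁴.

factor ≈ 1.66

Without shield: q₀ = σΔ(T⁴)/(1/ε₁+1/ε₂−1) with denominator 2.461.
With shield the two gaps are in series; the resistances add: (1/ε₁+1/ε_s−1)+(1/ε_s+1/ε₂−1) = 1.649+2.443 = 4.093.
Heat-flux ratio q₀/q = 4.093/2.461.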